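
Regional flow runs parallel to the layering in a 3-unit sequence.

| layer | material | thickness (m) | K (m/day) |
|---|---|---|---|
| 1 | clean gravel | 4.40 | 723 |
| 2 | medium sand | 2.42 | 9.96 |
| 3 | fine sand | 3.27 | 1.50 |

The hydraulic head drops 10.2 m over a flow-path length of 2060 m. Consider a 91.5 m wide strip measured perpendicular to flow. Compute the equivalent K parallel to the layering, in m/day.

318

Flow is parallel to layering, so each bed carries its own Darcy discharge and the transmissivities add.
Σ(K_i·b_i) = 723×4.40 + 9.96×2.42 + 1.50×3.27 = 3210 m²/day.
Total thickness b = 10.09 m, so K_eq = Σ(K_i·b_i)/b = 318.2 m/day.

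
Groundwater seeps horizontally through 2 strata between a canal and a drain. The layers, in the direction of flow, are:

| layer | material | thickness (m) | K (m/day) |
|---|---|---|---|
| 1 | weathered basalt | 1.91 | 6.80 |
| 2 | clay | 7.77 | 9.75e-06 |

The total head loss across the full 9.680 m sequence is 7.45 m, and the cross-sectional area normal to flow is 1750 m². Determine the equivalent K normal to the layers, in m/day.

1.21e-05

Flow is perpendicular to layering, so the layers act in series and the equivalent K is the thickness-weighted harmonic mean.
Total thickness L = 1.91 + 7.77 = 9.680 m.
Σ(b_i/K_i) = 1.91/6.80 + 7.77/9.75e-06 = 7.969e+05 d.
K_eq = L / Σ(b_i/K_i) = 9.680 / 7.969e+05 = 1.215e-05 m/day.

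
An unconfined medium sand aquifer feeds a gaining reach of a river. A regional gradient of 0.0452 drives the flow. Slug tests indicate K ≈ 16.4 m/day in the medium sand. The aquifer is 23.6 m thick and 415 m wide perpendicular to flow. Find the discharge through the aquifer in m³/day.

Cross-sectional area A = 415 × 23.6 = 9794 m².
Hydraulic gradient i = 0.0452.
Darcy's law: Q = K · A · i = 16.40 × 9794 × 0.04520 = 7260 m³/day.

7260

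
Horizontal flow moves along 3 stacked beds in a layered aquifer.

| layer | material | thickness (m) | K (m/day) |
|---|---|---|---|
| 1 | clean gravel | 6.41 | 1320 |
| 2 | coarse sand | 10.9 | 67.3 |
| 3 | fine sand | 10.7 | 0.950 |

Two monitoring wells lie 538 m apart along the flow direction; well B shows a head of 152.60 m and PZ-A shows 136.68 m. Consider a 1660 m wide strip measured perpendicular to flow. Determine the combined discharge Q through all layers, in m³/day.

Flow is parallel to layering, so each bed carries its own Darcy discharge and the transmissivities add.
Σ(K_i·b_i) = 1320×6.41 + 67.3×10.9 + 0.950×10.7 = 9205 m²/day.
Hydraulic gradient i = (152.60 − 136.68) / 538 = 15.92 / 538 = 0.02959.
Q = Σ(K_i·b_i) · W · i = 9205 × 1660 × 0.02959 = 4.522e+05 m³/day.

452000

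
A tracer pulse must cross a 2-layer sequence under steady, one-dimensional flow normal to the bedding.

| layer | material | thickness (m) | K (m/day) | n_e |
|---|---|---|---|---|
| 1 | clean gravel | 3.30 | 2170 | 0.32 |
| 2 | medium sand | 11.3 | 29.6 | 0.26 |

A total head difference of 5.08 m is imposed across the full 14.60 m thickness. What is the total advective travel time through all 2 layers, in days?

0.301

With flow normal to the layers, continuity requires the same specific discharge q through every layer.
Σ(b_i/K_i) = 3.30/2170 + 11.3/29.6 = 0.3833 d.
q = Δh / Σ(b_i/K_i) = 5.08 / 0.3833 = 13.25 m/day.
In each layer the seepage velocity is v_i = q/n_i, so the layer transit time is t_i = b_i·n_i / q:
  layer 1 (clean gravel): t_1 = 3.30 × 0.32 / 13.25 = 0.07967 d
  layer 2 (medium sand): t_2 = 11.3 × 0.26 / 13.25 = 0.2217 d
Total t = Σ t_i = 0.3013 days.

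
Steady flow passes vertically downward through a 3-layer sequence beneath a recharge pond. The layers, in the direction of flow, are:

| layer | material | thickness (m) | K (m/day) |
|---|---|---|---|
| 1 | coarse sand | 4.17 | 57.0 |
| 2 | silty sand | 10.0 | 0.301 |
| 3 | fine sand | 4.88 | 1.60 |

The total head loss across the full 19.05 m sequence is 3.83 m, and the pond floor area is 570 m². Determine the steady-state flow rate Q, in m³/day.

Flow is perpendicular to layering, so the layers act in series and the equivalent K is the thickness-weighted harmonic mean.
Total thickness L = 4.17 + 10.0 + 4.88 = 19.05 m.
Σ(b_i/K_i) = 4.17/57.0 + 10.0/0.301 + 4.88/1.60 = 36.35 d.
K_eq = L / Σ(b_i/K_i) = 19.05 / 36.35 = 0.5241 m/day.
Q = K_eq · A · (Δh/L) = 0.5241 × 570 × (3.83/19.05) = 60.06 m³/day.

60.1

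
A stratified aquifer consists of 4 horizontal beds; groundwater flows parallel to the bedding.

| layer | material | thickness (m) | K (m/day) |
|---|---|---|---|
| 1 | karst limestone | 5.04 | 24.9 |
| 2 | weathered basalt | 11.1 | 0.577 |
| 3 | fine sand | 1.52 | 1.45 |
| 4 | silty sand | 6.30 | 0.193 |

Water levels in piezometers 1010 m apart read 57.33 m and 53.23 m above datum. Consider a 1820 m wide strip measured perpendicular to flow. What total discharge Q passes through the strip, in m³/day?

Flow is parallel to layering, so each bed carries its own Darcy discharge and the transmissivities add.
Σ(K_i·b_i) = 24.9×5.04 + 0.577×11.1 + 1.45×1.52 + 0.193×6.30 = 135.3 m²/day.
Hydraulic gradient i = (57.33 − 53.23) / 1010 = 4.1 / 1010 = 0.004059.
Q = Σ(K_i·b_i) · W · i = 135.3 × 1820 × 0.004059 = 999.8 m³/day.

1000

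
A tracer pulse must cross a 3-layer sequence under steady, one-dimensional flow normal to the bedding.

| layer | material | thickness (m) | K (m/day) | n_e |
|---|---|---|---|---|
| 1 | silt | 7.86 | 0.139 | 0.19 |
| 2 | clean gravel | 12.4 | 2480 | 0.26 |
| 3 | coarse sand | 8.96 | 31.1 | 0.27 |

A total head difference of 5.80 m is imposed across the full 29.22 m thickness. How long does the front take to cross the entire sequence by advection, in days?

69.9

With flow normal to the layers, continuity requires the same specific discharge q through every layer.
Σ(b_i/K_i) = 7.86/0.139 + 12.4/2480 + 8.96/31.1 = 56.84 d.
q = Δh / Σ(b_i/K_i) = 5.80 / 56.84 = 0.1020 m/day.
In each layer the seepage velocity is v_i = q/n_i, so the layer transit time is t_i = b_i·n_i / q:
  layer 1 (silt): t_1 = 7.86 × 0.19 / 0.1020 = 14.64 d
  layer 2 (clean gravel): t_2 = 12.4 × 0.26 / 0.1020 = 31.60 d
  layer 3 (coarse sand): t_3 = 8.96 × 0.27 / 0.1020 = 23.71 d
Total t = Σ t_i = 69.94 days.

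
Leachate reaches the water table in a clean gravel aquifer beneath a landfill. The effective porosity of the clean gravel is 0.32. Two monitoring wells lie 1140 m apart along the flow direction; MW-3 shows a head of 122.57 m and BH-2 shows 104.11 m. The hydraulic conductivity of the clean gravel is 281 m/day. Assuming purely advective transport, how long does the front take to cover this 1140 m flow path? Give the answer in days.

80.2

Hydraulic gradient i = (122.57 − 104.11) / 1140 = 18.46 / 1140 = 0.01619.
Darcy flux q = K · i = 281.0 × 0.01619 = 4.550 m/day.
Seepage velocity v = q / n_e = 4.550 / 0.32 = 14.22 m/day.
Travel time t = L / v = 1140 / 14.22 = 80.17 days.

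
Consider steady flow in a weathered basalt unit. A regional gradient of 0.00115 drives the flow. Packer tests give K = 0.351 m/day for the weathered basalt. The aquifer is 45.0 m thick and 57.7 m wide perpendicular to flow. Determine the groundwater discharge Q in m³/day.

1.05

Cross-sectional area A = 57.7 × 45.0 = 2596 m².
Hydraulic gradient i = 0.00115.
Darcy's law: Q = K · A · i = 0.3510 × 2596 × 0.001150 = 1.048 m³/day.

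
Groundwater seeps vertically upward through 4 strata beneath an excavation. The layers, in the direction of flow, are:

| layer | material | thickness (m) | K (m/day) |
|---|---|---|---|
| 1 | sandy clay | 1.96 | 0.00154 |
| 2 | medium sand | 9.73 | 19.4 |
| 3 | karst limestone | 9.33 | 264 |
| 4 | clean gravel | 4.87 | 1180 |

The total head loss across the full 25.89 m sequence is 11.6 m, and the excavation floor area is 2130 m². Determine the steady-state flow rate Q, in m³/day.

Flow is perpendicular to layering, so the layers act in series and the equivalent K is the thickness-weighted harmonic mean.
Total thickness L = 1.96 + 9.73 + 9.33 + 4.87 = 25.89 m.
Σ(b_i/K_i) = 1.96/0.00154 + 9.73/19.4 + 9.33/264 + 4.87/1180 = 1273 d.
K_eq = L / Σ(b_i/K_i) = 25.89 / 1273 = 0.02033 m/day.
Q = K_eq · A · (Δh/L) = 0.02033 × 2130 × (11.6/25.89) = 19.41 m³/day.

19.4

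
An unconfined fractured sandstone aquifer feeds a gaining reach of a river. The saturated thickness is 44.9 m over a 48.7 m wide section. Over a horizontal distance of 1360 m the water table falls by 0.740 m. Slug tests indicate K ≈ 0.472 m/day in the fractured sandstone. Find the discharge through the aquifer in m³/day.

0.562

Cross-sectional area A = 48.7 × 44.9 = 2187 m².
Hydraulic gradient i = Δh / L = 0.740 / 1360 = 0.0005441.
Darcy's law: Q = K · A · i = 0.4720 × 2187 × 0.0005441 = 0.5616 m³/day.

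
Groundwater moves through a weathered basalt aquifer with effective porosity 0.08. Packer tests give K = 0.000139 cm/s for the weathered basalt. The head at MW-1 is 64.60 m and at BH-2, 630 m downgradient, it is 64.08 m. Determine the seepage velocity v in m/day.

Convert K: 0.000139 cm/s × 864 = 0.1201 m/day.
Hydraulic gradient i = (64.60 − 64.08) / 630 = 0.52 / 630 = 0.0008254.
Darcy flux q = K · i = 0.1201 × 0.0008254 = 9.913e-05 m/day.
Seepage velocity v = q / n_e = 9.913e-05 / 0.08 = 0.001239 m/day.

0.00124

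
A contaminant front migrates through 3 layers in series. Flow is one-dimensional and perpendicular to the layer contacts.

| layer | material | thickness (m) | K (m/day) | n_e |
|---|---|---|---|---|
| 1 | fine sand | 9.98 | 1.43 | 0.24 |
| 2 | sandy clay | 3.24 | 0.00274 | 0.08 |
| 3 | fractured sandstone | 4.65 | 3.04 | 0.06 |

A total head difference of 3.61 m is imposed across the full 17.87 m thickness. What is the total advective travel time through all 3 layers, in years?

2.65

With flow normal to the layers, continuity requires the same specific discharge q through every layer.
Σ(b_i/K_i) = 9.98/1.43 + 3.24/0.00274 + 4.65/3.04 = 1191 d.
q = Δh / Σ(b_i/K_i) = 3.61 / 1191 = 0.003031 m/day.
In each layer the seepage velocity is v_i = q/n_i, so the layer transit time is t_i = b_i·n_i / q:
  layer 1 (fine sand): t_1 = 9.98 × 0.24 / 0.003031 = 790.2 d
  layer 2 (sandy clay): t_2 = 3.24 × 0.08 / 0.003031 = 85.51 d
  layer 3 (fractured sandstone): t_3 = 4.65 × 0.06 / 0.003031 = 92.05 d
Total t = Σ t_i = 967.8 days = 2.650 years.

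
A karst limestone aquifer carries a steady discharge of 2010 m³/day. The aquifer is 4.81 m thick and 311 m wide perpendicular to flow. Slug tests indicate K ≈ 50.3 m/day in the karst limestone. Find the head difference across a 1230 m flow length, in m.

Cross-sectional area A = 311 × 4.81 = 1496 m².
From Q = K·A·i, i = Q / (K·A) = 2010 / (50.30 × 1496) = 0.02671.
Head loss Δh = i · L = 0.02671 × 1230 = 32.86 m.

32.9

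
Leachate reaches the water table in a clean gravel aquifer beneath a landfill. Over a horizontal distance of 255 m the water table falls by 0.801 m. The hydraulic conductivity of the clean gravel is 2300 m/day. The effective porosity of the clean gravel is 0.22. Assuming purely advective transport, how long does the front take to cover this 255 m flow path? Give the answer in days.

7.77

Hydraulic gradient i = Δh / L = 0.801 / 255 = 0.003141.
Darcy flux q = K · i = 2300 × 0.003141 = 7.225 m/day.
Seepage velocity v = q / n_e = 7.225 / 0.22 = 32.84 m/day.
Travel time t = L / v = 255 / 32.84 = 7.765 days.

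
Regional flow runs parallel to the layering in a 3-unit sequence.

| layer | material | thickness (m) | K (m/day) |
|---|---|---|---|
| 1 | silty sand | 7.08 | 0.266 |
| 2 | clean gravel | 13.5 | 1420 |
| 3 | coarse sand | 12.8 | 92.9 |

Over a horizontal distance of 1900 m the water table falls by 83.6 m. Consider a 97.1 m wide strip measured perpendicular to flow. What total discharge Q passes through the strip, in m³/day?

Flow is parallel to layering, so each bed carries its own Darcy discharge and the transmissivities add.
Σ(K_i·b_i) = 0.266×7.08 + 1420×13.5 + 92.9×12.8 = 20361 m²/day.
Hydraulic gradient i = Δh / L = 83.6 / 1900 = 0.04400.
Q = Σ(K_i·b_i) · W · i = 20361 × 97.1 × 0.04400 = 86990 m³/day.

87000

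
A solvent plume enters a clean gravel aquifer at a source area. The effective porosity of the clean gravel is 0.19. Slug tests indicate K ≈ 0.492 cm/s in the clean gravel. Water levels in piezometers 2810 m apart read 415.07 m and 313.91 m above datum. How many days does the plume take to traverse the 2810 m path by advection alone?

Convert K: 0.492 cm/s × 864 = 425.1 m/day.
Hydraulic gradient i = (415.07 − 313.91) / 2810 = 101.16 / 2810 = 0.03600.
Darcy flux q = K · i = 425.1 × 0.03600 = 15.30 m/day.
Seepage velocity v = q / n_e = 15.30 / 0.19 = 80.54 m/day.
Travel time t = L / v = 2810 / 80.54 = 34.89 days.

34.9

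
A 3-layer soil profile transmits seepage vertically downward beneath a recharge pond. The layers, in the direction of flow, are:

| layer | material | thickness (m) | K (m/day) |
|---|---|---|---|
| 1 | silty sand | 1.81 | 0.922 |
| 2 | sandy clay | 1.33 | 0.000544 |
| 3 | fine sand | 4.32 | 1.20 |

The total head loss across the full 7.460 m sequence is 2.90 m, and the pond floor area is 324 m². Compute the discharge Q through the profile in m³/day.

Flow is perpendicular to layering, so the layers act in series and the equivalent K is the thickness-weighted harmonic mean.
Total thickness L = 1.81 + 1.33 + 4.32 = 7.460 m.
Σ(b_i/K_i) = 1.81/0.922 + 1.33/0.000544 + 4.32/1.20 = 2450 d.
K_eq = L / Σ(b_i/K_i) = 7.460 / 2450 = 0.003044 m/day.
Q = K_eq · A · (Δh/L) = 0.003044 × 324 × (2.90/7.460) = 0.3834 m³/day.

0.383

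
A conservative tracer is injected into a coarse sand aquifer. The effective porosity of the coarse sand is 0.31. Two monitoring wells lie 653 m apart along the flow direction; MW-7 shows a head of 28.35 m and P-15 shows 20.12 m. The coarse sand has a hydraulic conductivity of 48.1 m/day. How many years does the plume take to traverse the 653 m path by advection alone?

Hydraulic gradient i = (28.35 − 20.12) / 653 = 8.23 / 653 = 0.01260.
Darcy flux q = K · i = 48.10 × 0.01260 = 0.6062 m/day.
Seepage velocity v = q / n_e = 0.6062 / 0.31 = 1.956 m/day.
Travel time t = L / v = 653 / 1.956 = 333.9 days = 0.9142 years.

0.914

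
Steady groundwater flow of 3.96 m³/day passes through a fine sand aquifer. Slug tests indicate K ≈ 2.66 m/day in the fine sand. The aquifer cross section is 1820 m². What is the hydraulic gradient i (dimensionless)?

From Q = K·A·i, i = Q / (K·A) = 3.96 / (2.660 × 1820) = 0.0008180.

0.000818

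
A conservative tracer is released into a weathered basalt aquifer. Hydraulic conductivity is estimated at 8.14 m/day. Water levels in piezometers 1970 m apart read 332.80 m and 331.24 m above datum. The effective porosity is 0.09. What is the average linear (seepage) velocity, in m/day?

Hydraulic gradient i = (332.80 − 331.24) / 1970 = 1.56 / 1970 = 0.0007919.
Darcy flux q = K · i = 8.140 × 0.0007919 = 0.006446 m/day.
Seepage velocity v = q / n_e = 0.006446 / 0.09 = 0.07162 m/day.

0.0716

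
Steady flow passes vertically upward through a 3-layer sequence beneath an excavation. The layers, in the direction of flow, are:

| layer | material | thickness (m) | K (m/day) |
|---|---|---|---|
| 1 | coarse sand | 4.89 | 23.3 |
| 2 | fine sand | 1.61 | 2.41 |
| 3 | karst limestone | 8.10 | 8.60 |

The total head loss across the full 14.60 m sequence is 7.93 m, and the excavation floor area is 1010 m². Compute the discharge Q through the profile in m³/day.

4400

Flow is perpendicular to layering, so the layers act in series and the equivalent K is the thickness-weighted harmonic mean.
Total thickness L = 4.89 + 1.61 + 8.10 = 14.60 m.
Σ(b_i/K_i) = 4.89/23.3 + 1.61/2.41 + 8.10/8.60 = 1.820 d.
K_eq = L / Σ(b_i/K_i) = 14.60 / 1.820 = 8.023 m/day.
Q = K_eq · A · (Δh/L) = 8.023 × 1010 × (7.93/14.60) = 4401 m³/day.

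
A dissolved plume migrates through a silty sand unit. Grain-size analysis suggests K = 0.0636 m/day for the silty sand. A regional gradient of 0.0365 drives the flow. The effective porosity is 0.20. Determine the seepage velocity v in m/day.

0.0116

Hydraulic gradient i = 0.0365.
Darcy flux q = K · i = 0.06360 × 0.03650 = 0.002321 m/day.
Seepage velocity v = q / n_e = 0.002321 / 0.20 = 0.01161 m/day.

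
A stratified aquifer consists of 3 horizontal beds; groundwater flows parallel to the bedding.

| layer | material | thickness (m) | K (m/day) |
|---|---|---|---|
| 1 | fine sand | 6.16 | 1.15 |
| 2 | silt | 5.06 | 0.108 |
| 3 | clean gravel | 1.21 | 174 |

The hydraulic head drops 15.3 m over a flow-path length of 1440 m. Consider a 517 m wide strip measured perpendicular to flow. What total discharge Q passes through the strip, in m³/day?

1200

Flow is parallel to layering, so each bed carries its own Darcy discharge and the transmissivities add.
Σ(K_i·b_i) = 1.15×6.16 + 0.108×5.06 + 174×1.21 = 218.2 m²/day.
Hydraulic gradient i = Δh / L = 15.3 / 1440 = 0.01063.
Q = Σ(K_i·b_i) · W · i = 218.2 × 517 × 0.01063 = 1198 m³/day.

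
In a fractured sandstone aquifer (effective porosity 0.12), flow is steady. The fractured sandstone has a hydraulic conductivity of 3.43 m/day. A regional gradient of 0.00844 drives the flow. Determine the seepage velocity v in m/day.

Hydraulic gradient i = 0.00844.
Darcy flux q = K · i = 3.430 × 0.008440 = 0.02895 m/day.
Seepage velocity v = q / n_e = 0.02895 / 0.12 = 0.2412 m/day.

0.241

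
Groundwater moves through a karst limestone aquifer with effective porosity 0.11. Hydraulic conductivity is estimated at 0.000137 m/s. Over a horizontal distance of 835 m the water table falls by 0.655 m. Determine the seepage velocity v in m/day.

Convert K: 0.000137 m/s × 86400 = 11.84 m/day.
Hydraulic gradient i = Δh / L = 0.655 / 835 = 0.0007844.
Darcy flux q = K · i = 11.84 × 0.0007844 = 0.009285 m/day.
Seepage velocity v = q / n_e = 0.009285 / 0.11 = 0.08441 m/day.

0.0844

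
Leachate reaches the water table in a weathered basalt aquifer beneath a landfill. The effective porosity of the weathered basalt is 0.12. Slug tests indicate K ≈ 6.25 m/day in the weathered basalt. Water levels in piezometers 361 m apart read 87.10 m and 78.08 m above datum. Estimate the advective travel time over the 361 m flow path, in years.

0.759

Hydraulic gradient i = (87.10 − 78.08) / 361 = 9.02 / 361 = 0.02499.
Darcy flux q = K · i = 6.250 × 0.02499 = 0.1562 m/day.
Seepage velocity v = q / n_e = 0.1562 / 0.12 = 1.301 m/day.
Travel time t = L / v = 361 / 1.301 = 277.4 days = 0.7595 years.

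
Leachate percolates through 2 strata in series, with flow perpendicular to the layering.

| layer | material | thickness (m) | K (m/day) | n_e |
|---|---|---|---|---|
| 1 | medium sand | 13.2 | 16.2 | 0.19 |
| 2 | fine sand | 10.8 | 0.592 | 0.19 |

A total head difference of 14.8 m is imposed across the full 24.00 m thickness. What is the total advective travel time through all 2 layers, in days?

5.87

With flow normal to the layers, continuity requires the same specific discharge q through every layer.
Σ(b_i/K_i) = 13.2/16.2 + 10.8/0.592 = 19.06 d.
q = Δh / Σ(b_i/K_i) = 14.8 / 19.06 = 0.7766 m/day.
In each layer the seepage velocity is v_i = q/n_i, so the layer transit time is t_i = b_i·n_i / q:
  layer 1 (medium sand): t_1 = 13.2 × 0.19 / 0.7766 = 3.230 d
  layer 2 (fine sand): t_2 = 10.8 × 0.19 / 0.7766 = 2.642 d
Total t = Σ t_i = 5.872 days.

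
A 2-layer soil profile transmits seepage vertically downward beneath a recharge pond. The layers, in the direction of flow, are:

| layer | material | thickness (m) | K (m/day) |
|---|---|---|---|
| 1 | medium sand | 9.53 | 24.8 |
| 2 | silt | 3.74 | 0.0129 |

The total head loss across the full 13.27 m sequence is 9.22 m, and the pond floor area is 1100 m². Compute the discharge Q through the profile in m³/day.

Flow is perpendicular to layering, so the layers act in series and the equivalent K is the thickness-weighted harmonic mean.
Total thickness L = 9.53 + 3.74 = 13.27 m.
Σ(b_i/K_i) = 9.53/24.8 + 3.74/0.0129 = 290.3 d.
K_eq = L / Σ(b_i/K_i) = 13.27 / 290.3 = 0.04571 m/day.
Q = K_eq · A · (Δh/L) = 0.04571 × 1100 × (9.22/13.27) = 34.94 m³/day.

34.9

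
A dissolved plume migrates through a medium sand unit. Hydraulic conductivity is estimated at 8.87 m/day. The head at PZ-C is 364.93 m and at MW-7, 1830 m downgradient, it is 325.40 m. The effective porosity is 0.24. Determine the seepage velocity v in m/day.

Hydraulic gradient i = (364.93 − 325.40) / 1830 = 39.53 / 1830 = 0.02160.
Darcy flux q = K · i = 8.870 × 0.02160 = 0.1916 m/day.
Seepage velocity v = q / n_e = 0.1916 / 0.24 = 0.7983 m/day.

0.798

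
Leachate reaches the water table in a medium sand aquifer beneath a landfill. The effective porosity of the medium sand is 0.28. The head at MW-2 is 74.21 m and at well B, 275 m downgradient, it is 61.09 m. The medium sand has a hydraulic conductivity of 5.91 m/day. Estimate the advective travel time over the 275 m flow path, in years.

0.748

Hydraulic gradient i = (74.21 − 61.09) / 275 = 13.12 / 275 = 0.04771.
Darcy flux q = K · i = 5.910 × 0.04771 = 0.2820 m/day.
Seepage velocity v = q / n_e = 0.2820 / 0.28 = 1.007 m/day.
Travel time t = L / v = 275 / 1.007 = 273.1 days = 0.7477 years.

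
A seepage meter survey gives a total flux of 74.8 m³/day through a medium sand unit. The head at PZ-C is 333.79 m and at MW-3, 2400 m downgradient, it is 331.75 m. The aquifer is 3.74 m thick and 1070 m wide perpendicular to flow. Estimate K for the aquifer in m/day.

Cross-sectional area A = 1070 × 3.74 = 4002 m².
Hydraulic gradient i = (333.79 − 331.75) / 2400 = 2.04 / 2400 = 0.0008500.
From Q = K·A·i, K = Q / (A·i) = 74.8 / (4002 × 0.0008500) = 21.99 m/day.

22.0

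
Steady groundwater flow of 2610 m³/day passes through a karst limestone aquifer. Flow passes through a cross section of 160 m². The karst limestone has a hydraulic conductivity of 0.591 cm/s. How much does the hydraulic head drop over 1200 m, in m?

38.3

Convert K: 0.591 cm/s × 864 = 510.6 m/day.
From Q = K·A·i, i = Q / (K·A) = 2610 / (510.6 × 160.0) = 0.03195.
Head loss Δh = i · L = 0.03195 × 1200 = 38.34 m.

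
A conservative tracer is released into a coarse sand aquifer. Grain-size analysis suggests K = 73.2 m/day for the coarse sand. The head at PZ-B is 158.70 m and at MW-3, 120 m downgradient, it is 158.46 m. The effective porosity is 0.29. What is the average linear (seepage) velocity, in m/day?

0.505

Hydraulic gradient i = (158.70 − 158.46) / 120 = 0.24 / 120 = 0.002000.
Darcy flux q = K · i = 73.20 × 0.002000 = 0.1464 m/day.
Seepage velocity v = q / n_e = 0.1464 / 0.29 = 0.5048 m/day.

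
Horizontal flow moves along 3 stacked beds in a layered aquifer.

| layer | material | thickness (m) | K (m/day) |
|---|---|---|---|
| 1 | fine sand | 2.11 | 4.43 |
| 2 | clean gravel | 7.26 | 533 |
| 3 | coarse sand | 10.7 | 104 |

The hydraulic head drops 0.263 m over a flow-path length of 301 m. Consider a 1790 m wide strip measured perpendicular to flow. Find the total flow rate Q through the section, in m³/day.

Flow is parallel to layering, so each bed carries its own Darcy discharge and the transmissivities add.
Σ(K_i·b_i) = 4.43×2.11 + 533×7.26 + 104×10.7 = 4992 m²/day.
Hydraulic gradient i = Δh / L = 0.263 / 301 = 0.0008738.
Q = Σ(K_i·b_i) · W · i = 4992 × 1790 × 0.0008738 = 7807 m³/day.

7810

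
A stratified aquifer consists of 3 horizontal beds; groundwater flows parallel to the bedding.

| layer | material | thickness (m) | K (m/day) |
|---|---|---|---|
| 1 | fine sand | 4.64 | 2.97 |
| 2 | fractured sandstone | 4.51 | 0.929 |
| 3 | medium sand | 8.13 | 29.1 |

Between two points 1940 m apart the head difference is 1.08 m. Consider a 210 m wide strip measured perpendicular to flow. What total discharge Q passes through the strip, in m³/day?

29.8

Flow is parallel to layering, so each bed carries its own Darcy discharge and the transmissivities add.
Σ(K_i·b_i) = 2.97×4.64 + 0.929×4.51 + 29.1×8.13 = 254.6 m²/day.
Hydraulic gradient i = Δh / L = 1.08 / 1940 = 0.0005567.
Q = Σ(K_i·b_i) · W · i = 254.6 × 210 × 0.0005567 = 29.76 m³/day.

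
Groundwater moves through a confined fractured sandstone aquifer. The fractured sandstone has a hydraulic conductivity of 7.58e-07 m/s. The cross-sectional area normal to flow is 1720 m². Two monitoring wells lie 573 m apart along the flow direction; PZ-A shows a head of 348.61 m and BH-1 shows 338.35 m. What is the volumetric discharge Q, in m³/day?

2.02

Convert K: 7.58e-07 m/s × 86400 = 0.06549 m/day.
Hydraulic gradient i = (348.61 − 338.35) / 573 = 10.26 / 573 = 0.01791.
Darcy's law: Q = K · A · i = 0.06549 × 1720 × 0.01791 = 2.017 m³/day.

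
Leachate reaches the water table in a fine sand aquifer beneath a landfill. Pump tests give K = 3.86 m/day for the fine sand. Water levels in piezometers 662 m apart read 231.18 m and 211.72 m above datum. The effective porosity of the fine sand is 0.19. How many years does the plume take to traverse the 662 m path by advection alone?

3.03

Hydraulic gradient i = (231.18 − 211.72) / 662 = 19.46 / 662 = 0.02940.
Darcy flux q = K · i = 3.860 × 0.02940 = 0.1135 m/day.
Seepage velocity v = q / n_e = 0.1135 / 0.19 = 0.5972 m/day.
Travel time t = L / v = 662 / 0.5972 = 1109 days = 3.035 years.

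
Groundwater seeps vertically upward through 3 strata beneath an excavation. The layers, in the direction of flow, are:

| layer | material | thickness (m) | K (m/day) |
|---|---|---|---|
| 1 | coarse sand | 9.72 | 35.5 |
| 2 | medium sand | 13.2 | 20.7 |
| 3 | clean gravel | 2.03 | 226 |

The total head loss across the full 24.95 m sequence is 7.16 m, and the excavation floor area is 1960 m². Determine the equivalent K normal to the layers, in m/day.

Flow is perpendicular to layering, so the layers act in series and the equivalent K is the thickness-weighted harmonic mean.
Total thickness L = 9.72 + 13.2 + 2.03 = 24.95 m.
Σ(b_i/K_i) = 9.72/35.5 + 13.2/20.7 + 2.03/226 = 0.9205 d.
K_eq = L / Σ(b_i/K_i) = 24.95 / 0.9205 = 27.11 m/day.

27.1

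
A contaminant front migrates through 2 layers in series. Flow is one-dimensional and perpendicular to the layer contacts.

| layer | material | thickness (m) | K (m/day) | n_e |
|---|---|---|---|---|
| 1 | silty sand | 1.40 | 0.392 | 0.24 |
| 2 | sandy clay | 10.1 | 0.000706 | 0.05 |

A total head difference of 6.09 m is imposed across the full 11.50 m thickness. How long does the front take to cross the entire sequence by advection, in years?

5.41

With flow normal to the layers, continuity requires the same specific discharge q through every layer.
Σ(b_i/K_i) = 1.40/0.392 + 10.1/0.000706 = 14310 d.
q = Δh / Σ(b_i/K_i) = 6.09 / 14310 = 0.0004256 m/day.
In each layer the seepage velocity is v_i = q/n_i, so the layer transit time is t_i = b_i·n_i / q:
  layer 1 (silty sand): t_1 = 1.40 × 0.24 / 0.0004256 = 789.5 d
  layer 2 (sandy clay): t_2 = 10.1 × 0.05 / 0.0004256 = 1187 d
Total t = Σ t_i = 1976 days = 5.410 years.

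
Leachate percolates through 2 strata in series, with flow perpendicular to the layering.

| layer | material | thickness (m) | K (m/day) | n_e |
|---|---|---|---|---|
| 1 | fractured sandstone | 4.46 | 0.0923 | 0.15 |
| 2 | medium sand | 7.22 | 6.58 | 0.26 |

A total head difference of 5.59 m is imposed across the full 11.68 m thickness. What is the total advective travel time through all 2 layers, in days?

With flow normal to the layers, continuity requires the same specific discharge q through every layer.
Σ(b_i/K_i) = 4.46/0.0923 + 7.22/6.58 = 49.42 d.
q = Δh / Σ(b_i/K_i) = 5.59 / 49.42 = 0.1131 m/day.
In each layer the seepage velocity is v_i = q/n_i, so the layer transit time is t_i = b_i·n_i / q:
  layer 1 (fractured sandstone): t_1 = 4.46 × 0.15 / 0.1131 = 5.914 d
  layer 2 (medium sand): t_2 = 7.22 × 0.26 / 0.1131 = 16.60 d
Total t = Σ t_i = 22.51 days.

22.5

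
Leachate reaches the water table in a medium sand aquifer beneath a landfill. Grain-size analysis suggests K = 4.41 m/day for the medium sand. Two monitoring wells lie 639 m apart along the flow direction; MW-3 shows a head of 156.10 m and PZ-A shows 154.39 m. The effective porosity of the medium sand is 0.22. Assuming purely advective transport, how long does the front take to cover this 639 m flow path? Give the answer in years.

Hydraulic gradient i = (156.10 − 154.39) / 639 = 1.71 / 639 = 0.002676.
Darcy flux q = K · i = 4.410 × 0.002676 = 0.01180 m/day.
Seepage velocity v = q / n_e = 0.01180 / 0.22 = 0.05364 m/day.
Travel time t = L / v = 639 / 0.05364 = 11912 days = 32.61 years.

32.6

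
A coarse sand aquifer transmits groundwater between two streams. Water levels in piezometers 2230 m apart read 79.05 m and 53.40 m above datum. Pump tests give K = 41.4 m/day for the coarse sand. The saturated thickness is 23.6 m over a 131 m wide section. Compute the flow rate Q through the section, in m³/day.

Cross-sectional area A = 131 × 23.6 = 3092 m².
Hydraulic gradient i = (79.05 − 53.40) / 2230 = 25.65 / 2230 = 0.01150.
Darcy's law: Q = K · A · i = 41.40 × 3092 × 0.01150 = 1472 m³/day.

1470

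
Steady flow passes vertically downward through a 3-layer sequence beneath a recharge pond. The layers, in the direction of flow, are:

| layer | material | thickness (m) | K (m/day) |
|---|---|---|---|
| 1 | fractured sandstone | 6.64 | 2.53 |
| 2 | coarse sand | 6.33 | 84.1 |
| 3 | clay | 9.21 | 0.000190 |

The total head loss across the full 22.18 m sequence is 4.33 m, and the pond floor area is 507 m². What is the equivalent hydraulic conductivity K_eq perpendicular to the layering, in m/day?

Flow is perpendicular to layering, so the layers act in series and the equivalent K is the thickness-weighted harmonic mean.
Total thickness L = 6.64 + 6.33 + 9.21 = 22.18 m.
Σ(b_i/K_i) = 6.64/2.53 + 6.33/84.1 + 9.21/0.000190 = 48476 d.
K_eq = L / Σ(b_i/K_i) = 22.18 / 48476 = 0.0004575 m/day.

0.000458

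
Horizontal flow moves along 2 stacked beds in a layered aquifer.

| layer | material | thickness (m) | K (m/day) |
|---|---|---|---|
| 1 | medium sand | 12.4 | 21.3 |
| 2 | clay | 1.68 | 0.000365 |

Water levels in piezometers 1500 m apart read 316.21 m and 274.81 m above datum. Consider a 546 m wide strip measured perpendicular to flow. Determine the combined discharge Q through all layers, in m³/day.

Flow is parallel to layering, so each bed carries its own Darcy discharge and the transmissivities add.
Σ(K_i·b_i) = 21.3×12.4 + 0.000365×1.68 = 264.1 m²/day.
Hydraulic gradient i = (316.21 − 274.81) / 1500 = 41.4 / 1500 = 0.02760.
Q = Σ(K_i·b_i) · W · i = 264.1 × 546 × 0.02760 = 3980 m³/day.

3980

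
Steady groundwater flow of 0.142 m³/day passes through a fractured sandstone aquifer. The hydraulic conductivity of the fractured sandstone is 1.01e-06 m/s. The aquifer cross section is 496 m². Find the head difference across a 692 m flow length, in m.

2.27

Convert K: 1.01e-06 m/s × 86400 = 0.08726 m/day.
From Q = K·A·i, i = Q / (K·A) = 0.142 / (0.08726 × 496.0) = 0.003281.
Head loss Δh = i · L = 0.003281 × 692 = 2.270 m.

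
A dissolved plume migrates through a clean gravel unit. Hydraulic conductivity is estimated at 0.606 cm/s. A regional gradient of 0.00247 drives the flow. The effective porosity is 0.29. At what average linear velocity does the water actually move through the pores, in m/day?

4.46

Convert K: 0.606 cm/s × 864 = 523.6 m/day.
Hydraulic gradient i = 0.00247.
Darcy flux q = K · i = 523.6 × 0.002470 = 1.293 m/day.
Seepage velocity v = q / n_e = 1.293 / 0.29 = 4.459 m/day.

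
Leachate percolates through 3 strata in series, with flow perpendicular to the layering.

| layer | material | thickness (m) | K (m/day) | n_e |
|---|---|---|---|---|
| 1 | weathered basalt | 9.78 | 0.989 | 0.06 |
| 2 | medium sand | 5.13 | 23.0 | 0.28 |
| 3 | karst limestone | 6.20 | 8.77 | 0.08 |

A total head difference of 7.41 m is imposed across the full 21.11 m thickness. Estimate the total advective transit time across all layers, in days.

With flow normal to the layers, continuity requires the same specific discharge q through every layer.
Σ(b_i/K_i) = 9.78/0.989 + 5.13/23.0 + 6.20/8.77 = 10.82 d.
q = Δh / Σ(b_i/K_i) = 7.41 / 10.82 = 0.6849 m/day.
In each layer the seepage velocity is v_i = q/n_i, so the layer transit time is t_i = b_i·n_i / q:
  layer 1 (weathered basalt): t_1 = 9.78 × 0.06 / 0.6849 = 0.8567 d
  layer 2 (medium sand): t_2 = 5.13 × 0.28 / 0.6849 = 2.097 d
  layer 3 (karst limestone): t_3 = 6.20 × 0.08 / 0.6849 = 0.7242 d
Total t = Σ t_i = 3.678 days.

3.68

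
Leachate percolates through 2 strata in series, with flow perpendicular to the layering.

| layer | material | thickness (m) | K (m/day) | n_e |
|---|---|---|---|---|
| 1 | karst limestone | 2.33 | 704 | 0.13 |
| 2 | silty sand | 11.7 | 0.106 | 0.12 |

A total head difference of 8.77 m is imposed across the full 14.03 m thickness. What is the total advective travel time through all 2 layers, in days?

21.5

With flow normal to the layers, continuity requires the same specific discharge q through every layer.
Σ(b_i/K_i) = 2.33/704 + 11.7/0.106 = 110.4 d.
q = Δh / Σ(b_i/K_i) = 8.77 / 110.4 = 0.07945 m/day.
In each layer the seepage velocity is v_i = q/n_i, so the layer transit time is t_i = b_i·n_i / q:
  layer 1 (karst limestone): t_1 = 2.33 × 0.13 / 0.07945 = 3.812 d
  layer 2 (silty sand): t_2 = 11.7 × 0.12 / 0.07945 = 17.67 d
Total t = Σ t_i = 21.48 days.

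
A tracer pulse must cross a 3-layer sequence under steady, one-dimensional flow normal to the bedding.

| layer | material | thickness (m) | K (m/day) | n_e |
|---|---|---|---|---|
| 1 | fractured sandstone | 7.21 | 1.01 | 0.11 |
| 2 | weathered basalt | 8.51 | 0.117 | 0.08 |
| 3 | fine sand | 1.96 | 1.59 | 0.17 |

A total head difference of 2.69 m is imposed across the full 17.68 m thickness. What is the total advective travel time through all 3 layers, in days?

54.5

With flow normal to the layers, continuity requires the same specific discharge q through every layer.
Σ(b_i/K_i) = 7.21/1.01 + 8.51/0.117 + 1.96/1.59 = 81.11 d.
q = Δh / Σ(b_i/K_i) = 2.69 / 81.11 = 0.03317 m/day.
In each layer the seepage velocity is v_i = q/n_i, so the layer transit time is t_i = b_i·n_i / q:
  layer 1 (fractured sandstone): t_1 = 7.21 × 0.11 / 0.03317 = 23.91 d
  layer 2 (weathered basalt): t_2 = 8.51 × 0.08 / 0.03317 = 20.53 d
  layer 3 (fine sand): t_3 = 1.96 × 0.17 / 0.03317 = 10.05 d
Total t = Σ t_i = 54.49 days.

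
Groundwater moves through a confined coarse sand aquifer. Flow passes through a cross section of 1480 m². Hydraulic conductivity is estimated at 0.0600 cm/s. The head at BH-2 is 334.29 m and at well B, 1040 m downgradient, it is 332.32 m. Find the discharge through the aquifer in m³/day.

145

Convert K: 0.0600 cm/s × 864 = 51.84 m/day.
Hydraulic gradient i = (334.29 − 332.32) / 1040 = 1.97 / 1040 = 0.001894.
Darcy's law: Q = K · A · i = 51.84 × 1480 × 0.001894 = 145.3 m³/day.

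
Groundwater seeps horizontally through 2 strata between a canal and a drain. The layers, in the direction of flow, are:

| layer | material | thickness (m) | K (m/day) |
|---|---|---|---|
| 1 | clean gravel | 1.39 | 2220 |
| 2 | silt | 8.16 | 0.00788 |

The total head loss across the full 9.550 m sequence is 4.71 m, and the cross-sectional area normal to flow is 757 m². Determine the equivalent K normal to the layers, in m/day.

0.00922

Flow is perpendicular to layering, so the layers act in series and the equivalent K is the thickness-weighted harmonic mean.
Total thickness L = 1.39 + 8.16 = 9.550 m.
Σ(b_i/K_i) = 1.39/2220 + 8.16/0.00788 = 1036 d.
K_eq = L / Σ(b_i/K_i) = 9.550 / 1036 = 0.009222 m/day.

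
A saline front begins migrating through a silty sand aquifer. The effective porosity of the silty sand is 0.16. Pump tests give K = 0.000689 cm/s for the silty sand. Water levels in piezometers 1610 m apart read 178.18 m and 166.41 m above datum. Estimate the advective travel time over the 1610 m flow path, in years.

Convert K: 0.000689 cm/s × 864 = 0.5953 m/day.
Hydraulic gradient i = (178.18 − 166.41) / 1610 = 11.77 / 1610 = 0.007311.
Darcy flux q = K · i = 0.5953 × 0.007311 = 0.004352 m/day.
Seepage velocity v = q / n_e = 0.004352 / 0.16 = 0.02720 m/day.
Travel time t = L / v = 1610 / 0.02720 = 59192 days = 162.1 years.

162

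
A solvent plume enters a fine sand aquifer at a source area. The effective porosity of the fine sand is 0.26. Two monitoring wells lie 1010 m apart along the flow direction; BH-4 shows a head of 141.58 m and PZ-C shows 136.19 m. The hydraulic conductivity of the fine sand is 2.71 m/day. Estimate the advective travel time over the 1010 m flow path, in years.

Hydraulic gradient i = (141.58 − 136.19) / 1010 = 5.39 / 1010 = 0.005337.
Darcy flux q = K · i = 2.710 × 0.005337 = 0.01446 m/day.
Seepage velocity v = q / n_e = 0.01446 / 0.26 = 0.05562 m/day.
Travel time t = L / v = 1010 / 0.05562 = 18158 days = 49.71 years.

49.7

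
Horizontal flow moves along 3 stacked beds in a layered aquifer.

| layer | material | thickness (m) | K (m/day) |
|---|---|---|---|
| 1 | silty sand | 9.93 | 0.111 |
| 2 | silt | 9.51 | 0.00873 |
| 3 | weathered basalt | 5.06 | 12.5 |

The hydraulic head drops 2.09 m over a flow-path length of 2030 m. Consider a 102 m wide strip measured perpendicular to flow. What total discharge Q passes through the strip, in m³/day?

6.77

Flow is parallel to layering, so each bed carries its own Darcy discharge and the transmissivities add.
Σ(K_i·b_i) = 0.111×9.93 + 0.00873×9.51 + 12.5×5.06 = 64.44 m²/day.
Hydraulic gradient i = Δh / L = 2.09 / 2030 = 0.001030.
Q = Σ(K_i·b_i) · W · i = 64.44 × 102 × 0.001030 = 6.767 m³/day.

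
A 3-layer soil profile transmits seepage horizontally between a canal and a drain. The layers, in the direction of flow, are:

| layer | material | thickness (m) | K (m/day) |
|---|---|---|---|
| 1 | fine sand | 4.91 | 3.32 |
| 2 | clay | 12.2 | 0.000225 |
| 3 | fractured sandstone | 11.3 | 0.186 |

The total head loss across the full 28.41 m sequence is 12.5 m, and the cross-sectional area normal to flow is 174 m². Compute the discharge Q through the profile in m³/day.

0.0401

Flow is perpendicular to layering, so the layers act in series and the equivalent K is the thickness-weighted harmonic mean.
Total thickness L = 4.91 + 12.2 + 11.3 = 28.41 m.
Σ(b_i/K_i) = 4.91/3.32 + 12.2/0.000225 + 11.3/0.186 = 54284 d.
K_eq = L / Σ(b_i/K_i) = 28.41 / 54284 = 0.0005234 m/day.
Q = K_eq · A · (Δh/L) = 0.0005234 × 174 × (12.5/28.41) = 0.04007 m³/day.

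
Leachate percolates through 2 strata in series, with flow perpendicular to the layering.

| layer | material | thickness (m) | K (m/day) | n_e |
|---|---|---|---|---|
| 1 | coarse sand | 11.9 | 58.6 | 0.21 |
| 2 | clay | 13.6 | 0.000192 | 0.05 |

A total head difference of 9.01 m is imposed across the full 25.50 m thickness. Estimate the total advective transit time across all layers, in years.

With flow normal to the layers, continuity requires the same specific discharge q through every layer.
Σ(b_i/K_i) = 11.9/58.6 + 13.6/0.000192 = 70834 d.
q = Δh / Σ(b_i/K_i) = 9.01 / 70834 = 0.0001272 m/day.
In each layer the seepage velocity is v_i = q/n_i, so the layer transit time is t_i = b_i·n_i / q:
  layer 1 (coarse sand): t_1 = 11.9 × 0.21 / 0.0001272 = 19646 d
  layer 2 (clay): t_2 = 13.6 × 0.05 / 0.0001272 = 5346 d
Total t = Σ t_i = 24992 days = 68.42 years.

68.4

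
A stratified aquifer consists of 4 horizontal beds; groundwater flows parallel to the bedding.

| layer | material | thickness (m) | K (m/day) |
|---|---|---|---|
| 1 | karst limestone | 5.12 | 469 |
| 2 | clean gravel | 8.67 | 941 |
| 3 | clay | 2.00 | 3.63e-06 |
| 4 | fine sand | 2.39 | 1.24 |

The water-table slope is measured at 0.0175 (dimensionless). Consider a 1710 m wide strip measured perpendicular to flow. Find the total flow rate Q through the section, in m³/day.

316000

Flow is parallel to layering, so each bed carries its own Darcy discharge and the transmissivities add.
Σ(K_i·b_i) = 469×5.12 + 941×8.67 + 3.63e-06×2.00 + 1.24×2.39 = 10563 m²/day.
Hydraulic gradient i = 0.0175.
Q = Σ(K_i·b_i) · W · i = 10563 × 1710 × 0.01750 = 3.161e+05 m³/day.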